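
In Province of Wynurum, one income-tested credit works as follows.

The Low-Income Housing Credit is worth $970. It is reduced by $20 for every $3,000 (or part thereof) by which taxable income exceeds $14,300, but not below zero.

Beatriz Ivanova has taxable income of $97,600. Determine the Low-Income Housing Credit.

$410

Low-Income Housing Credit: income exceeds $14,300 by $83,300, which is 28 full-or-partial $3,000 increments; reduction = 28 × $20 = $560, leaving $410.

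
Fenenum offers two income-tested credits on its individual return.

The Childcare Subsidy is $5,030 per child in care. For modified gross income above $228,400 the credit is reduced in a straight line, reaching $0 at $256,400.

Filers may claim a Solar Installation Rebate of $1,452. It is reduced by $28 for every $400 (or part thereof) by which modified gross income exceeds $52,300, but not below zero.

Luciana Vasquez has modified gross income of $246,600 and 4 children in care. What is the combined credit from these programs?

Childcare Subsidy: base = 4 × $5,030 = $20,120. $246,600 is $18,200 into a $28,000 phase-out range, leaving 9,800/28,000 of the credit: $20,120 × 9,800/28,000 = $7,042.
Solar Installation Rebate: income exceeds $52,300 by $194,300 → 486 increments × $28 = $13,608 ≥ base, so the credit is $0.
Total: $7,042 + $0 = $7,042.

$7,042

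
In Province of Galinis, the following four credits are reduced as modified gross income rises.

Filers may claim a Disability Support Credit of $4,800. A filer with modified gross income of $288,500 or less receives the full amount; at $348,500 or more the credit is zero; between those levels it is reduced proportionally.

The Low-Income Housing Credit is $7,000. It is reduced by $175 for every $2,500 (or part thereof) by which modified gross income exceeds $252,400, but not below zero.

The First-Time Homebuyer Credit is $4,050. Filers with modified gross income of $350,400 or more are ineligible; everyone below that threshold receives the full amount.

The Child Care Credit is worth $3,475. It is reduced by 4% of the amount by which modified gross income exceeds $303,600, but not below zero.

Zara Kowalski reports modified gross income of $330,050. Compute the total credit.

Disability Support Credit: $330,050 is $41,550 into a $60,000 phase-out range, leaving 18,450/60,000 of the credit: $4,800 × 18,450/60,000 = $1,476.
Low-Income Housing Credit: income exceeds $252,400 by $77,650, which is 32 full-or-partial $2,500 increments; reduction = 32 × $175 = $5,600, leaving $1,400.
First-Time Homebuyer Credit: $330,050 is below the $350,400 cutoff, so the full $4,050 applies.
Child Care Credit: 4% of the $26,450 excess over $303,600 is $1,058; credit = $3,475 − $1,058 = $2,417.
Total: $1,476 + $1,400 + $4,050 + $2,417 = $9,343.

$9,343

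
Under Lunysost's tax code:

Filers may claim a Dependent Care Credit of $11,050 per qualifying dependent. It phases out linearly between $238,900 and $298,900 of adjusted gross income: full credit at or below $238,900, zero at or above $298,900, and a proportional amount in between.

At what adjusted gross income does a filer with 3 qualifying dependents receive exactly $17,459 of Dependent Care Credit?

$267,300

Full credit = 3 × $11,050 = $33,150.
$17,459 is 17,459/33,150 of the full $33,150, so 15,691/33,150 of the $60,000 range has been used: income = $238,900 + $60,000 × 15,691/33,150 = $267,300.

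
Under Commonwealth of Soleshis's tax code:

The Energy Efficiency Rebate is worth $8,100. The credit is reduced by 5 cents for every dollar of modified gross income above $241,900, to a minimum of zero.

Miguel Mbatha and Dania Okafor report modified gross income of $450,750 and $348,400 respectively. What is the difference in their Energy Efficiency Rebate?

$2,775

Miguel ($450,750): Energy Efficiency Rebate: 5% of the $208,850 excess over $241,900 is $10,442.50 ≥ base, so the credit is $0.
Dania ($348,400): Energy Efficiency Rebate: 5% of the $106,500 excess over $241,900 is $5,325; credit = $8,100 − $5,325 = $2,775.
Difference: |$0 − $2,775| = $2,775.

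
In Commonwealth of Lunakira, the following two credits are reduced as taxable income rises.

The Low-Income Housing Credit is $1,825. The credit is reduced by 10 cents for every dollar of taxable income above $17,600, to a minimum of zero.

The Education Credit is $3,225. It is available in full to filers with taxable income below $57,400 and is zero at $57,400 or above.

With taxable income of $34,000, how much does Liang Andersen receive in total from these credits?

$3,410

Low-Income Housing Credit: 10% of the $16,400 excess over $17,600 is $1,640; credit = $1,825 − $1,640 = $185.
Education Credit: $34,000 is below the $57,400 cutoff, so the full $3,225 applies.
Total: $185 + $3,225 = $3,410.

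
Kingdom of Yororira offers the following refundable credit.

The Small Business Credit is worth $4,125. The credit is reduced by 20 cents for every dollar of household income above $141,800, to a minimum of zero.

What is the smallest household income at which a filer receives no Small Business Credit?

The credit falls by 20% of each dollar above $141,800, so it reaches zero when the excess is $4,125 / 20% = $20,625: income = $141,800 + $20,625 = $162,425.

$162,425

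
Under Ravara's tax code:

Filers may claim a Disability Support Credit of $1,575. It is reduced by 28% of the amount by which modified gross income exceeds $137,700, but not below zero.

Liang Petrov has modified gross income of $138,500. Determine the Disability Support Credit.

Disability Support Credit: 28% of the $800 excess over $137,700 is $224; credit = $1,575 − $224 = $1,351.

$1,351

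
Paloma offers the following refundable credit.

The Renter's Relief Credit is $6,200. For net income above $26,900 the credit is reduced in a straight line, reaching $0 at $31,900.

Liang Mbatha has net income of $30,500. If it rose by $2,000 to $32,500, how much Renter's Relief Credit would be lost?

$1,736

At $30,500 — $30,500 is $3,600 into a $5,000 phase-out range, leaving 1,400/5,000 of the credit: $6,200 × 1,400/5,000 = $1,736.
At $32,500 — $32,500 is at or above $31,900, so the credit is $0.
Lost: $1,736 − $0 = $1,736.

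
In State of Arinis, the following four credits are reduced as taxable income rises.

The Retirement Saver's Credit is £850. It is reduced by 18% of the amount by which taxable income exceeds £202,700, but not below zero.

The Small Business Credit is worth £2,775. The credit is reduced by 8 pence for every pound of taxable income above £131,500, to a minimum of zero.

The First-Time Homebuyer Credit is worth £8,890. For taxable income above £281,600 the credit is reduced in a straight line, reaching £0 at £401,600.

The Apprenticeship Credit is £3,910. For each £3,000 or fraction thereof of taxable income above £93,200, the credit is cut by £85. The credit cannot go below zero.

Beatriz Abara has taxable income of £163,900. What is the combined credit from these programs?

Retirement Saver's Credit: £163,900 is at or below the £202,700 threshold, so the full £850 applies.
Small Business Credit: 8% of the £32,400 excess over £131,500 is £2,592; credit = £2,775 − £2,592 = £183.
First-Time Homebuyer Credit: £163,900 is at or below the £281,600 threshold, so the full £8,890 applies.
Apprenticeship Credit: income exceeds £93,200 by £70,700, which is 24 full-or-partial £3,000 increments; reduction = 24 × £85 = £2,040, leaving £1,870.
Total: £850 + £183 + £8,890 + £1,870 = £11,793.

£11,793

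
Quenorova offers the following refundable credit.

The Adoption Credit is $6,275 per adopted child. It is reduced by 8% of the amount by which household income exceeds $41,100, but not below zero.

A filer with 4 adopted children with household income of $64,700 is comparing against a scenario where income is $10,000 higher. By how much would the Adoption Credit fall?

$800

At $64,700 — base = 4 × $6,275 = $25,100. 8% of the $23,600 excess over $41,100 is $1,888; credit = $25,100 − $1,888 = $23,212.
At $74,700 — base = 4 × $6,275 = $25,100. 8% of the $33,600 excess over $41,100 is $2,688; credit = $25,100 − $2,688 = $22,412.
Lost: $23,212 − $22,412 = $800.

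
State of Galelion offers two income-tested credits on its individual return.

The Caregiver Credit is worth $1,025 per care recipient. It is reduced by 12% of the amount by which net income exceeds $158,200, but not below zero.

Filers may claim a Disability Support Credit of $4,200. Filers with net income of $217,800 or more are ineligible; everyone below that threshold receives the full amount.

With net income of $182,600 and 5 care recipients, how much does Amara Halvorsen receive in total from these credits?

Caregiver Credit: base = 5 × $1,025 = $5,125. 12% of the $24,400 excess over $158,200 is $2,928; credit = $5,125 − $2,928 = $2,197.
Disability Support Credit: $182,600 is below the $217,800 cutoff, so the full $4,200 applies.
Total: $2,197 + $4,200 = $6,397.

$6,397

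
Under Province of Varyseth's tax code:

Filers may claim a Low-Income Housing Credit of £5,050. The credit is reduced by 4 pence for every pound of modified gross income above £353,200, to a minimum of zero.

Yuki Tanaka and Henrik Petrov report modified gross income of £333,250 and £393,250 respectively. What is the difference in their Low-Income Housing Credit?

Yuki (£333,250): Low-Income Housing Credit: £333,250 is at or below the £353,200 threshold, so the full £5,050 applies.
Henrik (£393,250): Low-Income Housing Credit: 4% of the £40,050 excess over £353,200 is £1,602; credit = £5,050 − £1,602 = £3,448.
Difference: |£5,050 − £3,448| = £1,602.

£1,602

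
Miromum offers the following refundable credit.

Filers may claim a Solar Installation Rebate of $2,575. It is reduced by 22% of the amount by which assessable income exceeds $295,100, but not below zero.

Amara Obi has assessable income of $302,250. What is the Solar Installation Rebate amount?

$1,002

Solar Installation Rebate: 22% of the $7,150 excess over $295,100 is $1,573; credit = $2,575 − $1,573 = $1,002.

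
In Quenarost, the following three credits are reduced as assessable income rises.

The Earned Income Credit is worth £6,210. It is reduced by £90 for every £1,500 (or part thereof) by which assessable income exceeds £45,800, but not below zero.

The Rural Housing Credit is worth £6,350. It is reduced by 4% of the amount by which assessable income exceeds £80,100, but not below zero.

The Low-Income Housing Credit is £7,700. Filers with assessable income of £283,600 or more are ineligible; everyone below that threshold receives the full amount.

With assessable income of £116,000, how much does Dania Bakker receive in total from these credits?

Earned Income Credit: income exceeds £45,800 by £70,200, which is 47 full-or-partial £1,500 increments; reduction = 47 × £90 = £4,230, leaving £1,980.
Rural Housing Credit: 4% of the £35,900 excess over £80,100 is £1,436; credit = £6,350 − £1,436 = £4,914.
Low-Income Housing Credit: £116,000 is below the £283,600 cutoff, so the full £7,700 applies.
Total: £1,980 + £4,914 + £7,700 = £14,594.

£14,594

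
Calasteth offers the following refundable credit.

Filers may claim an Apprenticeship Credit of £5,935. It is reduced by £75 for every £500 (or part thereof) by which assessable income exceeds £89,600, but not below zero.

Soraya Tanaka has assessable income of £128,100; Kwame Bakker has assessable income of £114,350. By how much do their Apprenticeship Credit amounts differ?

£2,025

Soraya (£128,100): Apprenticeship Credit: income exceeds £89,600 by £38,500, which is 77 full-or-partial £500 increments; reduction = 77 × £75 = £5,775, leaving £160.
Kwame (£114,350): Apprenticeship Credit: income exceeds £89,600 by £24,750, which is 50 full-or-partial £500 increments; reduction = 50 × £75 = £3,750, leaving £2,185.
Difference: |£160 − £2,185| = £2,025.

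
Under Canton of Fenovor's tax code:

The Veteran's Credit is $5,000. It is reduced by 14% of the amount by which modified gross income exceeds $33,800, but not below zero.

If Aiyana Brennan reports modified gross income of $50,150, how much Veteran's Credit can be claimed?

$2,711

Veteran's Credit: 14% of the $16,350 excess over $33,800 is $2,289; credit = $5,000 − $2,289 = $2,711.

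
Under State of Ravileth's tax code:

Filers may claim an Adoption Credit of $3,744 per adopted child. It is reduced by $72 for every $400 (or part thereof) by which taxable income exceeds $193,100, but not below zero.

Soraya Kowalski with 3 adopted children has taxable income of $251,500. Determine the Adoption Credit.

$720

Adoption Credit: base = 3 × $3,744 = $11,232. income exceeds $193,100 by $58,400, which is 146 full-or-partial $400 increments; reduction = 146 × $72 = $10,512, leaving $720.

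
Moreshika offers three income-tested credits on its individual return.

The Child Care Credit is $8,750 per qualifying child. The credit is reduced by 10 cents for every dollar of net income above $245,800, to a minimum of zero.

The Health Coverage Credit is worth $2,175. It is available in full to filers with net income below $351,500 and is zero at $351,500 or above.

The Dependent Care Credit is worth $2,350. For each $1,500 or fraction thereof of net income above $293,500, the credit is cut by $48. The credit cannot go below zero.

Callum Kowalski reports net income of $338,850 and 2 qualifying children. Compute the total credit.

Child Care Credit: base = 2 × $8,750 = $17,500. 10% of the $93,050 excess over $245,800 is $9,305; credit = $17,500 − $9,305 = $8,195.
Health Coverage Credit: $338,850 is below the $351,500 cutoff, so the full $2,175 applies.
Dependent Care Credit: income exceeds $293,500 by $45,350, which is 31 full-or-partial $1,500 increments; reduction = 31 × $48 = $1,488, leaving $862.
Total: $8,195 + $2,175 + $862 = $11,232.

$11,232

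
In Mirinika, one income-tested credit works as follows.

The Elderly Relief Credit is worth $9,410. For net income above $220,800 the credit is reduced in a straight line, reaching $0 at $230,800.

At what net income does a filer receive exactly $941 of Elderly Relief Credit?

$941 is 941/9,410 of the full $9,410, so 8,469/9,410 of the $10,000 range has been used: income = $220,800 + $10,000 × 8,469/9,410 = $229,800.

$229,800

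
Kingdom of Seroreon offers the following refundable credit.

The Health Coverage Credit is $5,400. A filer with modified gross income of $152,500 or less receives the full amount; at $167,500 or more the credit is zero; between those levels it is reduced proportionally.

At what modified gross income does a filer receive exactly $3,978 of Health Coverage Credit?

$156,450

$3,978 is 3,978/5,400 of the full $5,400, so 1,422/5,400 of the $15,000 range has been used: income = $152,500 + $15,000 × 1,422/5,400 = $156,450.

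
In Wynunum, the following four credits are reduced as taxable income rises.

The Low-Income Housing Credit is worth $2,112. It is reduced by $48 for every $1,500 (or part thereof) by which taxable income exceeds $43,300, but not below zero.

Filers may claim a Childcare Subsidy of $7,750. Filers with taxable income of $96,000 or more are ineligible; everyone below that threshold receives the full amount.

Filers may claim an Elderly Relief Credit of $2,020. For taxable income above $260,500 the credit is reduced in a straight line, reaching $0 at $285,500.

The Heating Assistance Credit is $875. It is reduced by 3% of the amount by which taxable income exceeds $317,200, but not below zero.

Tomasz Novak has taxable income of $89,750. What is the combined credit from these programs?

$11,269

Low-Income Housing Credit: income exceeds $43,300 by $46,450, which is 31 full-or-partial $1,500 increments; reduction = 31 × $48 = $1,488, leaving $624.
Childcare Subsidy: $89,750 is below the $96,000 cutoff, so the full $7,750 applies.
Elderly Relief Credit: $89,750 is at or below the $260,500 threshold, so the full $2,020 applies.
Heating Assistance Credit: $89,750 is at or below the $317,200 threshold, so the full $875 applies.
Total: $624 + $7,750 + $2,020 + $875 = $11,269.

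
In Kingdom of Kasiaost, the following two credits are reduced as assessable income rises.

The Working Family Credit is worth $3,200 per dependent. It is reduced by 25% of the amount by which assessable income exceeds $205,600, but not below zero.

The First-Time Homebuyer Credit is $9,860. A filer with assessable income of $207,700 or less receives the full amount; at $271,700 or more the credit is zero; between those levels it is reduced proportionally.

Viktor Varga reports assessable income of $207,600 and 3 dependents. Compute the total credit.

$18,960

Working Family Credit: base = 3 × $3,200 = $9,600. 25% of the $2,000 excess over $205,600 is $500; credit = $9,600 − $500 = $9,100.
First-Time Homebuyer Credit: $207,600 is at or below the $207,700 threshold, so the full $9,860 applies.
Total: $9,100 + $9,860 = $18,960.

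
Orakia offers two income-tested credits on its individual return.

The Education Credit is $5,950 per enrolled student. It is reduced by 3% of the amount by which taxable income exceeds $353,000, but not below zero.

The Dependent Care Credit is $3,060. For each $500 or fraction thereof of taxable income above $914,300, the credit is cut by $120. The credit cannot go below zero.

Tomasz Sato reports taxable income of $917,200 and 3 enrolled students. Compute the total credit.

Education Credit: base = 3 × $5,950 = $17,850. 3% of the $564,200 excess over $353,000 is $16,926; credit = $17,850 − $16,926 = $924.
Dependent Care Credit: income exceeds $914,300 by $2,900, which is 6 full-or-partial $500 increments; reduction = 6 × $120 = $720, leaving $2,340.
Total: $924 + $2,340 = $3,264.

$3,264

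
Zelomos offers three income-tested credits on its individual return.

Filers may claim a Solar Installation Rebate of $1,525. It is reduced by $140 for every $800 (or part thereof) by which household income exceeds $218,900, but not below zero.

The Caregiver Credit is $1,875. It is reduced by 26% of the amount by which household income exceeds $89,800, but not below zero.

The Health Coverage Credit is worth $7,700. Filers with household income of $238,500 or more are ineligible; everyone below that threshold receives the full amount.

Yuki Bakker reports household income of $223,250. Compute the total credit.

$8,385

Solar Installation Rebate: income exceeds $218,900 by $4,350, which is 6 full-or-partial $800 increments; reduction = 6 × $140 = $840, leaving $685.
Caregiver Credit: 26% of the $133,450 excess over $89,800 is $34,697 ≥ base, so the credit is $0.
Health Coverage Credit: $223,250 is below the $238,500 cutoff, so the full $7,700 applies.
Total: $685 + $0 + $7,700 = $8,385.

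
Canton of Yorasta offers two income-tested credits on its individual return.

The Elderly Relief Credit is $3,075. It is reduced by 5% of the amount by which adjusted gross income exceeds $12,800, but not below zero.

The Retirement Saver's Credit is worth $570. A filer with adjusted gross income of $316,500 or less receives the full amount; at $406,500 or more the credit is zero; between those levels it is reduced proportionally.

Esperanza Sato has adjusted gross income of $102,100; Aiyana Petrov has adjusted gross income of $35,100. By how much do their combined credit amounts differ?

$1,960

Esperanza ($102,100): Elderly Relief Credit: 5% of the $89,300 excess over $12,800 is $4,465 ≥ base, so the credit is $0. Retirement Saver's Credit: $102,100 is at or below the $316,500 threshold, so the full $570 applies. total $0 + $570 = $570
Aiyana ($35,100): Elderly Relief Credit: 5% of the $22,300 excess over $12,800 is $1,115; credit = $3,075 − $1,115 = $1,960. Retirement Saver's Credit: $35,100 is at or below the $316,500 threshold, so the full $570 applies. total $1,960 + $570 = $2,530
Difference: |$570 − $2,530| = $1,960.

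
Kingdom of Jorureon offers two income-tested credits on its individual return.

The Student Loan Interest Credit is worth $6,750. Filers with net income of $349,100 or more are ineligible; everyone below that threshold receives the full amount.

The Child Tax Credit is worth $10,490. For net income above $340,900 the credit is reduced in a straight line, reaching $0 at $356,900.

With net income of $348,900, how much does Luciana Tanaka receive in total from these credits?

$11,995

Student Loan Interest Credit: $348,900 is below the $349,100 cutoff, so the full $6,750 applies.
Child Tax Credit: $348,900 is $8,000 into a $16,000 phase-out range, leaving 8,000/16,000 of the credit: $10,490 × 8,000/16,000 = $5,245.
Total: $6,750 + $5,245 = $11,995.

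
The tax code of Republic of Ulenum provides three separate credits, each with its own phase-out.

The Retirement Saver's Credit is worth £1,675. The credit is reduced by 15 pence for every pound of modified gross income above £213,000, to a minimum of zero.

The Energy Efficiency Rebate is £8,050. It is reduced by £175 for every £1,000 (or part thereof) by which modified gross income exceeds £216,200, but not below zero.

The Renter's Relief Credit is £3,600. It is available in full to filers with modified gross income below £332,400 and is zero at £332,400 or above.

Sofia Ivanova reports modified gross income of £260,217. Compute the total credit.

Retirement Saver's Credit: 15% of the £47,217 excess over £213,000 is £7,082.55 ≥ base, so the credit is £0.
Energy Efficiency Rebate: income exceeds £216,200 by £44,017, which is 45 full-or-partial £1,000 increments; reduction = 45 × £175 = £7,875, leaving £175.
Renter's Relief Credit: £260,217 is below the £332,400 cutoff, so the full £3,600 applies.
Total: £0 + £175 + £3,600 = £3,775.

£3,775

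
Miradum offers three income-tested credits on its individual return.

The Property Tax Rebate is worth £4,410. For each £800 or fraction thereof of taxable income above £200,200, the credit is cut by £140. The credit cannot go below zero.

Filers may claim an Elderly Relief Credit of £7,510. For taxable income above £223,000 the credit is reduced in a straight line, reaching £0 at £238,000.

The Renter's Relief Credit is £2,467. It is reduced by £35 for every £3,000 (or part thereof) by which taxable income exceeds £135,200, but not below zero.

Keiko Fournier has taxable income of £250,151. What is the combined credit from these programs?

£1,102

Property Tax Rebate: income exceeds £200,200 by £49,951 → 63 increments × £140 = £8,820 ≥ base, so the credit is £0.
Elderly Relief Credit: £250,151 is at or above £238,000, so the credit is £0.
Renter's Relief Credit: income exceeds £135,200 by £114,951, which is 39 full-or-partial £3,000 increments; reduction = 39 × £35 = £1,365, leaving £1,102.
Total: £0 + £0 + £1,102 = £1,102.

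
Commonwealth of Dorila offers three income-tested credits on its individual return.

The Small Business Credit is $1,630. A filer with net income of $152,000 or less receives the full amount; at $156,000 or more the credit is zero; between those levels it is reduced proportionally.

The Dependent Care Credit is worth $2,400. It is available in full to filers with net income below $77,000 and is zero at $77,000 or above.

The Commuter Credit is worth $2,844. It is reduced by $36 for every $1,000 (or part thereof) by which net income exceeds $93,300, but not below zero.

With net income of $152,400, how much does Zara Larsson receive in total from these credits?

$2,151

Small Business Credit: $152,400 is $400 into a $4,000 phase-out range, leaving 3,600/4,000 of the credit: $1,630 × 3,600/4,000 = $1,467.
Dependent Care Credit: $152,400 meets or exceeds the $77,000 cutoff, so the credit is $0.
Commuter Credit: income exceeds $93,300 by $59,100, which is 60 full-or-partial $1,000 increments; reduction = 60 × $36 = $2,160, leaving $684.
Total: $1,467 + $0 + $684 = $2,151.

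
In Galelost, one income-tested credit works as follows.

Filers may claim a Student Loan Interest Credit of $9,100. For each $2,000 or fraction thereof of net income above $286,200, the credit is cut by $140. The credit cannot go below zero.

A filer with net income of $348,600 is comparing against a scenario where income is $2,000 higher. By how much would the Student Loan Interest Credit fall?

$140

At $348,600 — income exceeds $286,200 by $62,400, which is 32 full-or-partial $2,000 increments; reduction = 32 × $140 = $4,480, leaving $4,620.
At $350,600 — income exceeds $286,200 by $64,400, which is 33 full-or-partial $2,000 increments; reduction = 33 × $140 = $4,620, leaving $4,480.
Lost: $4,620 − $4,480 = $140.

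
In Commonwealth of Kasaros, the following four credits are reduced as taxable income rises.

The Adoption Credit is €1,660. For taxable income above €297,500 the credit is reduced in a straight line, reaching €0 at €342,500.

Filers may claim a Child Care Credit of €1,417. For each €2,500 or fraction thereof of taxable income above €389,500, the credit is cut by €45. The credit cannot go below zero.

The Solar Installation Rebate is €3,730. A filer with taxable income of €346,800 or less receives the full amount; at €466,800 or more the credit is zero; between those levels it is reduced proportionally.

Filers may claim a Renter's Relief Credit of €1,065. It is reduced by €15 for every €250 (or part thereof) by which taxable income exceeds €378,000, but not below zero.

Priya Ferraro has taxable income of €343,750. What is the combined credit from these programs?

€6,212

Adoption Credit: €343,750 is at or above €342,500, so the credit is €0.
Child Care Credit: €343,750 is at or below the €389,500 threshold, so the full €1,417 applies.
Solar Installation Rebate: €343,750 is at or below the €346,800 threshold, so the full €3,730 applies.
Renter's Relief Credit: €343,750 is at or below the €378,000 threshold, so the full €1,065 applies.
Total: €0 + €1,417 + €3,730 + €1,065 = €6,212.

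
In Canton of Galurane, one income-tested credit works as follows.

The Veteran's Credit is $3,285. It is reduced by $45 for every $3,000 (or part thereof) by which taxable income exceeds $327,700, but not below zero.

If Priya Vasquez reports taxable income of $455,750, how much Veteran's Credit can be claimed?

Veteran's Credit: income exceeds $327,700 by $128,050, which is 43 full-or-partial $3,000 increments; reduction = 43 × $45 = $1,935, leaving $1,350.

$1,350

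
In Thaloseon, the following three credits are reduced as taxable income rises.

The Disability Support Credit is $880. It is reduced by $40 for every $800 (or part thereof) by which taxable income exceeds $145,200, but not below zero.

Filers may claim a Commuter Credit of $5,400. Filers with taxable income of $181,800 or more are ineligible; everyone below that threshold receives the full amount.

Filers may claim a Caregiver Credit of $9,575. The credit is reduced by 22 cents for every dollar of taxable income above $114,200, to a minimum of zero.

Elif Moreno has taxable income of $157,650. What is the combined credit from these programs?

$5,656

Disability Support Credit: income exceeds $145,200 by $12,450, which is 16 full-or-partial $800 increments; reduction = 16 × $40 = $640, leaving $240.
Commuter Credit: $157,650 is below the $181,800 cutoff, so the full $5,400 applies.
Caregiver Credit: 22% of the $43,450 excess over $114,200 is $9,559; credit = $9,575 − $9,559 = $16.
Total: $240 + $5,400 + $16 = $5,656.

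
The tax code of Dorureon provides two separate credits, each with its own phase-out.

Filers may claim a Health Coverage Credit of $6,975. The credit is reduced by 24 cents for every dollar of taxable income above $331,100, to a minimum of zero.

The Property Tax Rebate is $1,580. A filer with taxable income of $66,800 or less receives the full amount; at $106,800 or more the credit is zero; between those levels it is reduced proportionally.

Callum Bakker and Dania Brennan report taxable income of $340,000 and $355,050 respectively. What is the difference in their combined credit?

Callum ($340,000): Health Coverage Credit: 24% of the $8,900 excess over $331,100 is $2,136; credit = $6,975 − $2,136 = $4,839. Property Tax Rebate: $340,000 is at or above $106,800, so the credit is $0. total $4,839 + $0 = $4,839
Dania ($355,050): Health Coverage Credit: 24% of the $23,950 excess over $331,100 is $5,748; credit = $6,975 − $5,748 = $1,227. Property Tax Rebate: $355,050 is at or above $106,800, so the credit is $0. total $1,227 + $0 = $1,227
Difference: |$4,839 − $1,227| = $3,612.

$3,612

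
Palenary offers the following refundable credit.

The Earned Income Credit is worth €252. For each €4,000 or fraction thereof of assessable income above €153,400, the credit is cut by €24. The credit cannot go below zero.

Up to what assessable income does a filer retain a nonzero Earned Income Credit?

After 10 increments the reduction is 10 × €24 = €240, leaving €12; one more increment wipes it out. Increment 10 ends at excess 10 × €4,000 = €40,000, so the highest qualifying income is €153,400 + €40,000 = €193,400.

€193,400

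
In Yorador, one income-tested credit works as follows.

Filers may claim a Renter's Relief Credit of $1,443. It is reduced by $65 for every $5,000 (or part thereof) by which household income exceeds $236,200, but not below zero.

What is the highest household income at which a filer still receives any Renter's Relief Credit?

After 22 increments the reduction is 22 × $65 = $1,430, leaving $13; one more increment wipes it out. Increment 22 ends at excess 22 × $5,000 = $110,000, so the highest qualifying income is $236,200 + $110,000 = $346,200.

$346,200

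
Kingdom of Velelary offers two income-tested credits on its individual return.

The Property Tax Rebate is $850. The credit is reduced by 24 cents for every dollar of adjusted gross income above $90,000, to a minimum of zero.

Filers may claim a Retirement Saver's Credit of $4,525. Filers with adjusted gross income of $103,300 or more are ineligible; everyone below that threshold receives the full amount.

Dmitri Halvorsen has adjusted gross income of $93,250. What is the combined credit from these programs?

Property Tax Rebate: 24% of the $3,250 excess over $90,000 is $780; credit = $850 − $780 = $70.
Retirement Saver's Credit: $93,250 is below the $103,300 cutoff, so the full $4,525 applies.
Total: $70 + $4,525 = $4,595.

$4,595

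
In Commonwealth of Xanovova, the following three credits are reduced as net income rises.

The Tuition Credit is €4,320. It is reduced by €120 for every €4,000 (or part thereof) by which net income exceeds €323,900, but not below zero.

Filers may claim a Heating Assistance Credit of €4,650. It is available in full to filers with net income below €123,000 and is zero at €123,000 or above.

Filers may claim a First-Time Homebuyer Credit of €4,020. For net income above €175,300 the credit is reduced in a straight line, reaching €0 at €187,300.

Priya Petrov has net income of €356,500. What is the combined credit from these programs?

€3,240

Tuition Credit: income exceeds €323,900 by €32,600, which is 9 full-or-partial €4,000 increments; reduction = 9 × €120 = €1,080, leaving €3,240.
Heating Assistance Credit: €356,500 meets or exceeds the €123,000 cutoff, so the credit is €0.
First-Time Homebuyer Credit: €356,500 is at or above €187,300, so the credit is €0.
Total: €3,240 + €0 + €0 = €3,240.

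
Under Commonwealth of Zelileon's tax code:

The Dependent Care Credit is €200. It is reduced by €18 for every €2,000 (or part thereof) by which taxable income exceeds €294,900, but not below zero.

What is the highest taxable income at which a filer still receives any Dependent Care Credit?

€316,900

After 11 increments the reduction is 11 × €18 = €198, leaving €2; one more increment wipes it out. Increment 11 ends at excess 11 × €2,000 = €22,000, so the highest qualifying income is €294,900 + €22,000 = €316,900.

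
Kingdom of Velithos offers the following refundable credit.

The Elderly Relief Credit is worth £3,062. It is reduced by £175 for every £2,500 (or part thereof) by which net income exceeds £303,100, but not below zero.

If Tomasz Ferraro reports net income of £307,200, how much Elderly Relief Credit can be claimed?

Elderly Relief Credit: income exceeds £303,100 by £4,100, which is 2 full-or-partial £2,500 increments; reduction = 2 × £175 = £350, leaving £2,712.

£2,712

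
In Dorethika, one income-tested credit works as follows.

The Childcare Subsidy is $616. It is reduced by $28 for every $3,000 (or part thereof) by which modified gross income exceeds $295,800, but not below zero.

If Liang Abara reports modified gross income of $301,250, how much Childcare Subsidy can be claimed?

Childcare Subsidy: income exceeds $295,800 by $5,450, which is 2 full-or-partial $3,000 increments; reduction = 2 × $28 = $56, leaving $560.

$560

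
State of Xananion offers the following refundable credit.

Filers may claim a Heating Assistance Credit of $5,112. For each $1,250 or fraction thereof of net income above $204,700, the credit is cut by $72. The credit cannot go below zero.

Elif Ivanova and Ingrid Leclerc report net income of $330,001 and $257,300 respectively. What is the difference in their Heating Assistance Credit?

$2,016

Elif ($330,001): Heating Assistance Credit: income exceeds $204,700 by $125,301 → 101 increments × $72 = $7,272 ≥ base, so the credit is $0.
Ingrid ($257,300): Heating Assistance Credit: income exceeds $204,700 by $52,600, which is 43 full-or-partial $1,250 increments; reduction = 43 × $72 = $3,096, leaving $2,016.
Difference: |$0 − $2,016| = $2,016.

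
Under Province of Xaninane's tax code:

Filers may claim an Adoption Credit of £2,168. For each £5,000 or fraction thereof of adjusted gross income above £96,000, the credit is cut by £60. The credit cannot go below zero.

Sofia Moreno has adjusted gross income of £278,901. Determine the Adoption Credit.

£0

Adoption Credit: income exceeds £96,000 by £182,901 → 37 increments × £60 = £2,220 ≥ base, so the credit is £0.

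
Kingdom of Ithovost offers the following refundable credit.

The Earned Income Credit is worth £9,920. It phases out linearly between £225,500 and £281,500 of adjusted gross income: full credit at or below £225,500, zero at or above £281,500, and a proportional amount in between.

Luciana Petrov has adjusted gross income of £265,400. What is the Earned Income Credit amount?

£2,852

Earned Income Credit: £265,400 is £39,900 into a £56,000 phase-out range, leaving 16,100/56,000 of the credit: £9,920 × 16,100/56,000 = £2,852.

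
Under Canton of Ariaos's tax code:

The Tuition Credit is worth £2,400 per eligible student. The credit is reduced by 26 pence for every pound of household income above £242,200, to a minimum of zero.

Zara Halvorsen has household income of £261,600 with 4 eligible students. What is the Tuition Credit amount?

Tuition Credit: base = 4 × £2,400 = £9,600. 26% of the £19,400 excess over £242,200 is £5,044; credit = £9,600 − £5,044 = £4,556.

£4,556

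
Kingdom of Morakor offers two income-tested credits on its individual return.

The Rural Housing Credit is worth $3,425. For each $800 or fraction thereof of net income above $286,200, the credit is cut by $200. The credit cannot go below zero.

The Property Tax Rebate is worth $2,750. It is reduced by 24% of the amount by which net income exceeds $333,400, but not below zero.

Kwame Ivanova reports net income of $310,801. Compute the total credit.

$2,750

Rural Housing Credit: income exceeds $286,200 by $24,601 → 31 increments × $200 = $6,200 ≥ base, so the credit is $0.
Property Tax Rebate: $310,801 is at or below the $333,400 threshold, so the full $2,750 applies.
Total: $0 + $2,750 = $2,750.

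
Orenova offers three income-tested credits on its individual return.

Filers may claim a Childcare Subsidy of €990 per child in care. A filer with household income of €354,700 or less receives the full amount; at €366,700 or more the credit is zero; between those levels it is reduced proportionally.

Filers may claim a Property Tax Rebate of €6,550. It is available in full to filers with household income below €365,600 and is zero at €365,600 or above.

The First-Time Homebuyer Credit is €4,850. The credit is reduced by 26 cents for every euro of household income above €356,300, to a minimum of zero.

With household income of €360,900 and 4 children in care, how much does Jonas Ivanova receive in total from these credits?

Childcare Subsidy: base = 4 × €990 = €3,960. €360,900 is €6,200 into a €12,000 phase-out range, leaving 5,800/12,000 of the credit: €3,960 × 5,800/12,000 = €1,914.
Property Tax Rebate: €360,900 is below the €365,600 cutoff, so the full €6,550 applies.
First-Time Homebuyer Credit: 26% of the €4,600 excess over €356,300 is €1,196; credit = €4,850 − €1,196 = €3,654.
Total: €1,914 + €6,550 + €3,654 = €12,118.

€12,118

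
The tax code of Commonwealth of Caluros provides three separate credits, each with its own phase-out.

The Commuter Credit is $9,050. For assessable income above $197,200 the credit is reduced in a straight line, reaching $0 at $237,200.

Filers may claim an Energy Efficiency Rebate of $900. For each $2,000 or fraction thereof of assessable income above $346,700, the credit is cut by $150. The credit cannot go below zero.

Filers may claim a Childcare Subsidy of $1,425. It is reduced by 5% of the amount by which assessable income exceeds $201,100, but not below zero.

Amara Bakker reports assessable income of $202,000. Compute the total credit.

Commuter Credit: $202,000 is $4,800 into a $40,000 phase-out range, leaving 35,200/40,000 of the credit: $9,050 × 35,200/40,000 = $7,964.
Energy Efficiency Rebate: $202,000 is at or below the $346,700 threshold, so the full $900 applies.
Childcare Subsidy: 5% of the $900 excess over $201,100 is $45; credit = $1,425 − $45 = $1,380.
Total: $7,964 + $900 + $1,380 = $10,244.

$10,244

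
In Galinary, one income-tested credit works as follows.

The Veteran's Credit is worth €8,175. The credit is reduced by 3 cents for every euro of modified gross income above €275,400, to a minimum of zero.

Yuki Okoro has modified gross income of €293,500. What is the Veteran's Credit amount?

Veteran's Credit: 3% of the €18,100 excess over €275,400 is €543; credit = €8,175 − €543 = €7,632.

€7,632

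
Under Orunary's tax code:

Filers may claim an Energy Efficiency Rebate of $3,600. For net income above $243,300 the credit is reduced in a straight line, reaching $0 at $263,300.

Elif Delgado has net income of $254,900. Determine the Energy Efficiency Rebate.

$1,512

Energy Efficiency Rebate: $254,900 is $11,600 into a $20,000 phase-out range, leaving 8,400/20,000 of the credit: $3,600 × 8,400/20,000 = $1,512.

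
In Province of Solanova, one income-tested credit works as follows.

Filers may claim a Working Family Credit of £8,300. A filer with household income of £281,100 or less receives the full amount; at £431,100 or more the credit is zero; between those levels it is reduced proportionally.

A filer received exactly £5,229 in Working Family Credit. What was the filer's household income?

£5,229 is 5,229/8,300 of the full £8,300, so 3,071/8,300 of the £150,000 range has been used: income = £281,100 + £150,000 × 3,071/8,300 = £336,600.

£336,600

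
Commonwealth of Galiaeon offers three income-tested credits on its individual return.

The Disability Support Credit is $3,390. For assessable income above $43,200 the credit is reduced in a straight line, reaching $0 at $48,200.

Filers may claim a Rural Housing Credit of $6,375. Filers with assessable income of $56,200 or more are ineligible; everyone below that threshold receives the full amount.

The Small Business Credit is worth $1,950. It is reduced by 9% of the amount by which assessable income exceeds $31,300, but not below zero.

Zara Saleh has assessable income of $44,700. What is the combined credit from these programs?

$9,492

Disability Support Credit: $44,700 is $1,500 into a $5,000 phase-out range, leaving 3,500/5,000 of the credit: $3,390 × 3,500/5,000 = $2,373.
Rural Housing Credit: $44,700 is below the $56,200 cutoff, so the full $6,375 applies.
Small Business Credit: 9% of the $13,400 excess over $31,300 is $1,206; credit = $1,950 − $1,206 = $744.
Total: $2,373 + $6,375 + $744 = $9,492.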